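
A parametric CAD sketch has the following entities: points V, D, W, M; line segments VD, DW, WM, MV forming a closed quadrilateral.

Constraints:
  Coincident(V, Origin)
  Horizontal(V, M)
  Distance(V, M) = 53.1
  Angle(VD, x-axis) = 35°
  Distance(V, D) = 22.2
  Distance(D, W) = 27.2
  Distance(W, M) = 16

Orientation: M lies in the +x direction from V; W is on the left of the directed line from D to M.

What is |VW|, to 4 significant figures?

47.47

V is at the origin; V and M share the same y with |VM| = 53.1 and M in +x, so M = (53.1, 0). VD runs at 35.0° with |VD| = 22.2, so D = (18.19, 12.73). W is determined by |DW| = 27.2 and |WM| = 16.0 together: it lies at the intersection of circle(D, 27.2) and circle(M, 16.0). With |DM| = 37.16, the foot of the radical line on DM is 25.09 from D and the perpendicular offset is √(27.2² − 25.09²) = 10.50. Taking the left-of-DM solution: W = (45.36, 14.00).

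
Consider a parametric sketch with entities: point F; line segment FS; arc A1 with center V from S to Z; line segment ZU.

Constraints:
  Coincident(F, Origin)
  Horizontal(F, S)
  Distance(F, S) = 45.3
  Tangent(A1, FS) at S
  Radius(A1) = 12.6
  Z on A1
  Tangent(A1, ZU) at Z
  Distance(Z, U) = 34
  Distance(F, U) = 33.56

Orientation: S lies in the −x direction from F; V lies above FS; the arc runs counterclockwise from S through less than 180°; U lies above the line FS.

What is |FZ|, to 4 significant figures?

35.92

Checks: |VZ| = 12.60 ✓; ∠(VZ, ZU) = 90.00° ✓; |ZU| = 34.00 ✓; |FU| = 33.56 ✓.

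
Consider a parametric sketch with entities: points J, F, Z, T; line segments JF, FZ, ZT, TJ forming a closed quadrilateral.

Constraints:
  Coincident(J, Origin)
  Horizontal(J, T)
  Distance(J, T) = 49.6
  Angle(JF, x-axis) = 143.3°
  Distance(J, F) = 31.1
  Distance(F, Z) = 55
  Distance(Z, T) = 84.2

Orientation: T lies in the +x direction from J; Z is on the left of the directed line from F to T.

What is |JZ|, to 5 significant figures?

67.786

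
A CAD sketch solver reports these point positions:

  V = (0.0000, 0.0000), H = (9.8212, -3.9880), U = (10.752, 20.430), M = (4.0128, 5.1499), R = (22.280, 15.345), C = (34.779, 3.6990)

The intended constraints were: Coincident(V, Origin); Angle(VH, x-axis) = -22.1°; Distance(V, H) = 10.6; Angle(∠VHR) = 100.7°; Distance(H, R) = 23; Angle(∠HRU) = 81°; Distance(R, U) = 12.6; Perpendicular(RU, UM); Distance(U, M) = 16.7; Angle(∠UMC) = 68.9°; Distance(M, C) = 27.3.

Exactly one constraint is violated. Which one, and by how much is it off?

Distance(M, C) = 27.3 — off by 3.50.

V = (0.00, 0.00) ✓; VH at -22.10° ✓; |VH| = 10.60 ✓; ∠VHR = 100.7° ✓; |HR| = 23.00 ✓; ∠HRU = 81.00° ✓; |RU| = 12.60 ✓; ∠(RU, UM) = 90.00° ✓; |UM| = 16.70 ✓; ∠UMC = 68.90° ✓; |MC| = 30.80 ✗.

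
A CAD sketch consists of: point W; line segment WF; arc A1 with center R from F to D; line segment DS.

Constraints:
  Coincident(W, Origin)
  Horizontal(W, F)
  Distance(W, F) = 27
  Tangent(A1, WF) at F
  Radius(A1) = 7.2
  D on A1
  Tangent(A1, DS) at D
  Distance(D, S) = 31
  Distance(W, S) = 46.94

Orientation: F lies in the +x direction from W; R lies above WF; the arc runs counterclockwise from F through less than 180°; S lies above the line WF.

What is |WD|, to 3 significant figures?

35.1

W is at the origin; WF is horizontal with |WF| = 27.0 and F on the +x side, so F = (27.0, 0.00). A1 meets WF tangentially, so RF is at right angles to WF, so R = F + (0, 7.2) = (27.0, 7.20). Since RD ⟂ DS (tangency), |RS| = √(7.2² + 31.0²) = 31.8 regardless of where D sits on A1. So S lies on both circle(W, 46.94) and circle(R, 31.8); the above-WF intersection is S = (26.1, 39.0). D is the foot of the tangent from S: D = (34.0, 9.03).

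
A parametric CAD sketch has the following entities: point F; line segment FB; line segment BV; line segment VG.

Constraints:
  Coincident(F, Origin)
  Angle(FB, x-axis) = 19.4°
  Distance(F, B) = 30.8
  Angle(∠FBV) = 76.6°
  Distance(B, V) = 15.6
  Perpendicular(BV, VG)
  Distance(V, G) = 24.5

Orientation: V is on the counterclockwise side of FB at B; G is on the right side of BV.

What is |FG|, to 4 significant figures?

55.11

F is at the origin; FB runs at 19.4° with length 30.8, so B = 30.8·(cos 19.4°, sin 19.4°) = (29.05, 10.23). ∠FBV = 76.6°, so BV runs at 19.4° + (180° − 76.6°) = 122.8° from the x-axis; with |BV| = 15.6, V = B + 15.6·(cos 122.8°, sin 122.8°) = (20.60, 23.34). BV ⟂ VG; with |VG| = 24.5 on the right of BV, G = V + 24.5·(0.8406, 0.5417) = (41.19, 36.62). Then |FG| = |G − F| = 55.11.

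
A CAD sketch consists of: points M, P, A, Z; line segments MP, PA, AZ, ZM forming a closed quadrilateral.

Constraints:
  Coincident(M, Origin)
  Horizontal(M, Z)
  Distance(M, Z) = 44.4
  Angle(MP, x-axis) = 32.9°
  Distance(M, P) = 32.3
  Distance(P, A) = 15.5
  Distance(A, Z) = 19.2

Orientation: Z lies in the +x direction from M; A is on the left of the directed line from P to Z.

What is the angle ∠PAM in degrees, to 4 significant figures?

18.39°

Checks: MP at 32.90° ✓; |PA| = 15.50 ✓; |AZ| = 19.20 ✓.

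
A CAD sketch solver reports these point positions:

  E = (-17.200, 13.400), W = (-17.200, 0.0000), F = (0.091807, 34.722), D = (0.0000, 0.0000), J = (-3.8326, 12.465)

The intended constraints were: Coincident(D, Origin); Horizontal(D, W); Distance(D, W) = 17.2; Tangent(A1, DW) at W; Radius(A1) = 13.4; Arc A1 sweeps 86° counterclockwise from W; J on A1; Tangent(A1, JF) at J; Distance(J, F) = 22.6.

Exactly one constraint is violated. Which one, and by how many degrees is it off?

Tangent(A1, JF) at J — off by 6.00°.

D = (0.00, 0.00) ✓; D.y = 0.00, W.y = 0.00 ✓; |DW| = 17.20 ✓; ∠(EW, WD) = 90.00° ✓; |EW| = 13.40 ✓; bearing(E→J) − bearing(E→W) = 86.00° ✓; |EJ| = 13.40 ✓; ∠(EJ, JF) = 96.00° ✗; |JF| = 22.60 ✓.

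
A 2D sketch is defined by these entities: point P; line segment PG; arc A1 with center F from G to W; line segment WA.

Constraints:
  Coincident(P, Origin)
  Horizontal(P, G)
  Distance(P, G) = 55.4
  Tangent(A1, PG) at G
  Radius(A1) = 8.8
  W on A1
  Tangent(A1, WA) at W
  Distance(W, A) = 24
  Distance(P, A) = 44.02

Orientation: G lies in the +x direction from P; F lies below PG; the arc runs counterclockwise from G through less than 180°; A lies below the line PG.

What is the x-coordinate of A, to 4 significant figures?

35.96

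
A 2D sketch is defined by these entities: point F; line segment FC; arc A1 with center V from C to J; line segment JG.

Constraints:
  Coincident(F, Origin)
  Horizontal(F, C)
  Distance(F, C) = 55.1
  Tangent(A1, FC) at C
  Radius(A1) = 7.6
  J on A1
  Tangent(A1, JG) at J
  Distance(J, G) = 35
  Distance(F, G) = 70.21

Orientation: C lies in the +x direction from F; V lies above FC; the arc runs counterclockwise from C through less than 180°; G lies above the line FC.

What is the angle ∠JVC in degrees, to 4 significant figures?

102.1°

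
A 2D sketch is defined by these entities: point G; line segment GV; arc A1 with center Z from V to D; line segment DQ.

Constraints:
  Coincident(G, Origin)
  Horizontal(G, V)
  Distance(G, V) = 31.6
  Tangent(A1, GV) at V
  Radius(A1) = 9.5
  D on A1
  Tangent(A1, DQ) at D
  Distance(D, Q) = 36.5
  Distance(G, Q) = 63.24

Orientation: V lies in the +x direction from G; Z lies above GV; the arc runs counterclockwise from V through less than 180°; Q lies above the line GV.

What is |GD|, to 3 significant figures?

42.0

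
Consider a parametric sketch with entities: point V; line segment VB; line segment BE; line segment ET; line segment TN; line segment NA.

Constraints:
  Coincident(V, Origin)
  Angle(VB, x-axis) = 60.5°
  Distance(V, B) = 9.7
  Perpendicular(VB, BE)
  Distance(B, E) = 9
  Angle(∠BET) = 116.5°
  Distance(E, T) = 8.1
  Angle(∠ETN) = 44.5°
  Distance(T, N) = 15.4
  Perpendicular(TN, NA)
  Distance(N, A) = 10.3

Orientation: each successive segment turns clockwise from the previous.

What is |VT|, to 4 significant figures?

12.85

V is at the origin; VB runs at 60.5° with length 9.7, so B = (4.777, 8.442). VB is perpendicular to BE, so BE runs at -29.50°; with |BE| = 9.0, E = (12.61, 4.011). ∠BET = 116.5° gives ET at -93.00° from the x-axis; with |ET| = 8.1, T = (12.19, -4.078). Then |VT| = |T − V| = 12.85.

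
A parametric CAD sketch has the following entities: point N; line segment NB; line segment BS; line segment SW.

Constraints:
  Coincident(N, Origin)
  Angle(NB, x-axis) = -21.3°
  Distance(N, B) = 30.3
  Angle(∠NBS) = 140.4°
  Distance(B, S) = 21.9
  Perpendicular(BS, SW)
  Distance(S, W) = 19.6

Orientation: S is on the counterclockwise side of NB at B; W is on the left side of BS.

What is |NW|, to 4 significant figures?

45.25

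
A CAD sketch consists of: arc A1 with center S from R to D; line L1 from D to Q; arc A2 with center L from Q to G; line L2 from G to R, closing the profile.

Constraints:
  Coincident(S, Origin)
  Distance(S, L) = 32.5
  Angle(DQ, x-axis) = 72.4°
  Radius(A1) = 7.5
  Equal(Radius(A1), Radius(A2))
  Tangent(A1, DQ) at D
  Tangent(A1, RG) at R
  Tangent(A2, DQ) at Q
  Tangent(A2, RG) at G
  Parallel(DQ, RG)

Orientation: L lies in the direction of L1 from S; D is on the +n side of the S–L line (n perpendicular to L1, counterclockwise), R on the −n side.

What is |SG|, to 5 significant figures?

33.354

Tangency of A1 to both parallel lines with radius 7.5 puts D and R at S ± 7.5·n: D = (-7.1489, 2.2678), R = (7.1489, -2.2678). Equal radii place Q and G the same way about L: Q = L + 7.5·n = (2.6781, 33.246), G = L − 7.5·n = (16.976, 28.711). Then |SG| = |G − S| = 33.354.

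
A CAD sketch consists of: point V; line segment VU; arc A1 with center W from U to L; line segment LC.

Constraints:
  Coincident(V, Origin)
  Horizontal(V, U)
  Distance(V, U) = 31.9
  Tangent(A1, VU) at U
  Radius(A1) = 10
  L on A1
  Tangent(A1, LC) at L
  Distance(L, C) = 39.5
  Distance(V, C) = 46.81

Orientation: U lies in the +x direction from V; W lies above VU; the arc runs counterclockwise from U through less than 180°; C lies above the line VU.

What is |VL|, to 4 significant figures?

42.61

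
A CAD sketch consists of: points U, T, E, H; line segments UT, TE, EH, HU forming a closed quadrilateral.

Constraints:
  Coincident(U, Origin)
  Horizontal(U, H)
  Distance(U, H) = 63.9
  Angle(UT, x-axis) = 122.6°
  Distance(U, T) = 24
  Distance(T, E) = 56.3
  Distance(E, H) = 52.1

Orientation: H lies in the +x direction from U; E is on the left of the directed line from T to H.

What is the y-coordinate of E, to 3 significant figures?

45.0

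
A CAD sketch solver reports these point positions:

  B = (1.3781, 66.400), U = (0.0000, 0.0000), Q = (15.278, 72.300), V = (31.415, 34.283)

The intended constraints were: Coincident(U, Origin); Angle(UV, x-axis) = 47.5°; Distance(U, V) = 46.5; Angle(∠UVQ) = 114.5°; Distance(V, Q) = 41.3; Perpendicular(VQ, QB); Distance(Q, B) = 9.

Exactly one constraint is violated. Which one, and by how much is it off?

Distance(Q, B) = 9 — off by 6.10.

U = (0.00, 0.00) ✓; UV at 47.50° ✓; |UV| = 46.50 ✓; ∠UVQ = 114.5° ✓; |VQ| = 41.30 ✓; ∠(VQ, QB) = 90.00° ✓; |QB| = 15.10 ✗.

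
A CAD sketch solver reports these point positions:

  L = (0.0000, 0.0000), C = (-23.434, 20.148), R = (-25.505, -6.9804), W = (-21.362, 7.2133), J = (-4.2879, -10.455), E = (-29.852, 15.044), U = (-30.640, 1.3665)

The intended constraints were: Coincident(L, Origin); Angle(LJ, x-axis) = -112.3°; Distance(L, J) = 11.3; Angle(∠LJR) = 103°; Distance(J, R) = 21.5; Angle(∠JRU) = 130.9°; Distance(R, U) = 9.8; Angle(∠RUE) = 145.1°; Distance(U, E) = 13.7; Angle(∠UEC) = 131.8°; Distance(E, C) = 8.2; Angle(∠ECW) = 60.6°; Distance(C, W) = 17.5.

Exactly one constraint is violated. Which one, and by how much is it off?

Distance(C, W) = 17.5 — off by 4.40.

L = (0.00, 0.00) ✓; LJ at -112.3° ✓; |LJ| = 11.30 ✓; ∠LJR = 103.0° ✓; |JR| = 21.50 ✓; ∠JRU = 130.9° ✓; |RU| = 9.800 ✓; ∠RUE = 145.1° ✓; |UE| = 13.70 ✓; ∠UEC = 131.8° ✓; |EC| = 8.200 ✓; ∠ECW = 60.61° ✓; |CW| = 13.10 ✗.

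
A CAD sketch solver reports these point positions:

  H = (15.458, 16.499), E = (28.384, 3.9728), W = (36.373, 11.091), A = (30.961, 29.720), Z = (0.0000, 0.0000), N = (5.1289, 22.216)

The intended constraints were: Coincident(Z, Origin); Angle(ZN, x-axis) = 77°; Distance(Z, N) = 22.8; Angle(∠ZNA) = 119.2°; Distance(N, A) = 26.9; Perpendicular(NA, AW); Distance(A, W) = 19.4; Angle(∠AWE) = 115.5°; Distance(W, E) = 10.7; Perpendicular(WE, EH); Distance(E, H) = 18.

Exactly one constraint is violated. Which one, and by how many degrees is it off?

Perpendicular(WE, EH) — off by 4.20°.

Z = (0.00, 0.00) ✓; ZN at 77.00° ✓; |ZN| = 22.80 ✓; ∠ZNA = 119.2° ✓; |NA| = 26.90 ✓; ∠(NA, AW) = 90.00° ✓; |AW| = 19.40 ✓; ∠AWE = 115.5° ✓; |WE| = 10.70 ✓; ∠(WE, EH) = 85.80° ✗; |EH| = 18.00 ✓.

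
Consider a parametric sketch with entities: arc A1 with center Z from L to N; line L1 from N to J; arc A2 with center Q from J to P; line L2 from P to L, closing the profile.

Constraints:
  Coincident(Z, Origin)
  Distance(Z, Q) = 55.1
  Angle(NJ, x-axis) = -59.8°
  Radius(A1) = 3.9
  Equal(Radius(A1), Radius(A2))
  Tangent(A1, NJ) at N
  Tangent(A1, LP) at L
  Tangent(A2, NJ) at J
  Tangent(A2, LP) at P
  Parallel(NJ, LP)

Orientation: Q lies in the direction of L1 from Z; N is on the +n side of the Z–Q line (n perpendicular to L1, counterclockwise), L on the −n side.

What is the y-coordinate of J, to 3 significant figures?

-45.7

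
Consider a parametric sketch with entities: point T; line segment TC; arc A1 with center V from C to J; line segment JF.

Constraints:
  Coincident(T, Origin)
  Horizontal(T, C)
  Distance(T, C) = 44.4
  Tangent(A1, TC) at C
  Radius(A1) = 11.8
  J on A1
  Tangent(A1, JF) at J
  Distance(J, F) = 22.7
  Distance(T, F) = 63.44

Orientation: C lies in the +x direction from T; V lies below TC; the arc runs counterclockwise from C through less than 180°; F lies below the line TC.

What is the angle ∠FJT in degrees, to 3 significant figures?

164°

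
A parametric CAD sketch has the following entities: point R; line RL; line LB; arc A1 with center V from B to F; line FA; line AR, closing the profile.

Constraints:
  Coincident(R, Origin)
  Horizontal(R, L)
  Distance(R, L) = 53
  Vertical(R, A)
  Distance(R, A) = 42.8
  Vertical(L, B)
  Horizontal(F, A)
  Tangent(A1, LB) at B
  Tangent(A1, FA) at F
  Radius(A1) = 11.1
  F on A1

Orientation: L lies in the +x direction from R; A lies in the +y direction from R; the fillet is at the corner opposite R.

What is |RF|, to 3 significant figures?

59.9

R is at the origin; RL is horizontal with |RL| = 53.0 and L on the +x side, so L = (53.0, 0.00). R and A share the same x with |RA| = 42.8 and A on the +y side, so A = (0.00, 42.8). The virtual corner opposite R is at (53.0, 42.8). A1 meets LB tangentially, so VB is at right angles to LB and the tangent condition forces VF to be normal to FA, with radius 11.1, so the center V sits 11.1 in from both sides at V = (41.9, 31.7). That places the tangent points at B = (53.0, 31.7) on LB and F = (41.9, 42.8) on FA. Then |RF| = |F − R| = 59.9.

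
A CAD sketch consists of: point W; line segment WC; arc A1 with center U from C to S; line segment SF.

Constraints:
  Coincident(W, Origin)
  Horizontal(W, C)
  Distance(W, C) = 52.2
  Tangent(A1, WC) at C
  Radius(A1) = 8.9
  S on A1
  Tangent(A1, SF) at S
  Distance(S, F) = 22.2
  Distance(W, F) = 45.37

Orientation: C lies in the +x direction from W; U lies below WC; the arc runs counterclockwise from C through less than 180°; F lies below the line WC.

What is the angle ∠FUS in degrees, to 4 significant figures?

68.15°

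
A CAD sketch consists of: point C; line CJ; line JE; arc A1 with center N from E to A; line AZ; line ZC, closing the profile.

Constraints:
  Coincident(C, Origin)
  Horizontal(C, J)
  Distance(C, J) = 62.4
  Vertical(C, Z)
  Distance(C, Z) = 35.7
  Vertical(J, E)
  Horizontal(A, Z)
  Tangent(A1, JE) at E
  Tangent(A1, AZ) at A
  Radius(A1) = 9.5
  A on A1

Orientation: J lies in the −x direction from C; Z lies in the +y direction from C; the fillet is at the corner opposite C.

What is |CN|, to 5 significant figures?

59.033

CZ is vertical with |CZ| = 35.7 and Z on the +y side, so Z = (0.0000, 35.700). The virtual corner opposite C is at (-62.400, 35.700). Tangency of A1 to JE means the radius NE is perpendicular to JE and A1 meets AZ tangentially, so NA is at right angles to AZ, with radius 9.5, so the center N sits 9.5 in from both sides at N = (-52.900, 26.200). Then |CN| = |N − C| = 59.033.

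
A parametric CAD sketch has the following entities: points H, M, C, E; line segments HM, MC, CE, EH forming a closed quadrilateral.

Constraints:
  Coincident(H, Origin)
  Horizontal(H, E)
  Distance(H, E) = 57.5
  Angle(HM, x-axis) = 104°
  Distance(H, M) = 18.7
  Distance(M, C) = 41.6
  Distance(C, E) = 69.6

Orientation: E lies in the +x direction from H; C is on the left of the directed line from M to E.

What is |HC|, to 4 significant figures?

56.94

Checks: H = (0.00, 0.00) ✓; |MC| = 41.60 ✓; |CE| = 69.60 ✓.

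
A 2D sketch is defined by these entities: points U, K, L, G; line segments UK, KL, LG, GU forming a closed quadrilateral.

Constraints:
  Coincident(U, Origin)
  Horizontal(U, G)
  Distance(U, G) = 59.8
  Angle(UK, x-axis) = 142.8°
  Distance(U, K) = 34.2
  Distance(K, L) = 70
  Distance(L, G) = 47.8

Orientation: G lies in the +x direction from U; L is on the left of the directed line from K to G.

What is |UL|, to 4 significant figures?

58.16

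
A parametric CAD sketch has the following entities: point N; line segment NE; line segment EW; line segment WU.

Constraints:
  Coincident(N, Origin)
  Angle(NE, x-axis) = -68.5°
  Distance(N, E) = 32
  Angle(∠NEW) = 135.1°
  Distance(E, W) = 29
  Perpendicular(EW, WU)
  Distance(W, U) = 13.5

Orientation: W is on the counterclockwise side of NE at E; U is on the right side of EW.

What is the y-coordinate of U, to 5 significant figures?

-53.754

N is at the origin; NE runs at -68.5° with length 32.0, so E = 32.0·(cos -68.5°, sin -68.5°) = (11.728, -29.773). ∠NEW = 135.1°, so EW runs at -68.5° + (180° − 135.1°) = -23.600° from the x-axis; with |EW| = 29.0, W = E + 29.0·(cos -23.600°, sin -23.600°) = (38.303, -41.383). EW ⟂ WU; with |WU| = 13.5 on the right of EW, U = W + 13.5·(-0.40035, -0.91636) = (32.898, -53.754). So U.y = -53.754.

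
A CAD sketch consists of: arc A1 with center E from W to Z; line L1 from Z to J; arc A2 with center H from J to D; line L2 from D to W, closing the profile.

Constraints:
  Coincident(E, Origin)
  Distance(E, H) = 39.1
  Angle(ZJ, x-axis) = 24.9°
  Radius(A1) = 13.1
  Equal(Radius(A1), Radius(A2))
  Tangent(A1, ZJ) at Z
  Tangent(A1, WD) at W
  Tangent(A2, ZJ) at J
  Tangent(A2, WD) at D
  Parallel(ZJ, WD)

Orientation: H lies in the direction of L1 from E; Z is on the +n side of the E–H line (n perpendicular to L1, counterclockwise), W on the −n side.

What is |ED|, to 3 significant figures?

41.2

Tangency of A1 to both parallel lines with radius 13.1 puts Z and W at E ± 13.1·n: Z = (-5.52, 11.9), W = (5.52, -11.9). Equal radii place J and D the same way about H: J = H + 13.1·n = (29.9, 28.3), D = H − 13.1·n = (41.0, 4.58). Then |ED| = |D − E| = 41.2.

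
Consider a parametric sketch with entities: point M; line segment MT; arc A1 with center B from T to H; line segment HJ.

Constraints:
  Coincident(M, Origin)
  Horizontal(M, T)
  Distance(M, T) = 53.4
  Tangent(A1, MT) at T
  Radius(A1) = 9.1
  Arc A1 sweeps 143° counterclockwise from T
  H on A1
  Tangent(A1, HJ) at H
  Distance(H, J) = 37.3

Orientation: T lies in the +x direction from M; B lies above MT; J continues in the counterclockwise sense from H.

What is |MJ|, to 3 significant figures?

48.5

M is at the origin; M and T share the same y with |MT| = 53.4 and T on the +x side, so T = (53.4, 0.00). The tangent condition forces BT to be normal to MT, so B = T + (0, 9.1) = (53.4, 9.10). On A1, T sits at bearing -90° from B; a 143° counterclockwise sweep puts H at bearing 53°, so H = B + 9.1·(cos 53°, sin 53°) = (58.9, 16.4). Since A1 is tangent to HJ there, BH ⟂ HJ, so HJ runs along (−sin 53°, cos 53°); with |HJ| = 37.3, J = (29.1, 38.8). Then |MJ| = |J − M| = 48.5.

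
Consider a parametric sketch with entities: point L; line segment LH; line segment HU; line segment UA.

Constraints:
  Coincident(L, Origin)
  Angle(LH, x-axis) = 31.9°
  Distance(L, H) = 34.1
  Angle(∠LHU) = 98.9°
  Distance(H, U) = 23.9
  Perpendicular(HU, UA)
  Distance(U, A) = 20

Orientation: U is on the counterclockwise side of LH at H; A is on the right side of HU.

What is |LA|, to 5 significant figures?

61.105

∠LHU = 98.9°, so HU runs at 31.9° + (180° − 98.9°) = 113.00° from the x-axis; with |HU| = 23.9, U = H + 23.9·(cos 113.00°, sin 113.00°) = (19.611, 40.020). HU ⟂ UA; with |UA| = 20.0 on the right of HU, A = U + 20.0·(0.92050, 0.39073) = (38.022, 47.834). Then |LA| = |A − L| = 61.105.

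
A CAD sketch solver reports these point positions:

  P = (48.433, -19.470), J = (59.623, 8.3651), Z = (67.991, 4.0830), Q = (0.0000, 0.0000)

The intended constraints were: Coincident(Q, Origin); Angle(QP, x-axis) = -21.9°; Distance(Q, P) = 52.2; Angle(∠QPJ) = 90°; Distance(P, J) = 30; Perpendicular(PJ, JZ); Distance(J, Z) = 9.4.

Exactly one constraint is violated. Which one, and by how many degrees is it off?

Perpendicular(PJ, JZ) — off by 5.20°.

Q = (0.00, 0.00) ✓; QP at -21.90° ✓; |QP| = 52.20 ✓; ∠QPJ = 90.00° ✓; |PJ| = 30.00 ✓; ∠(PJ, JZ) = 95.20° ✗; |JZ| = 9.400 ✓.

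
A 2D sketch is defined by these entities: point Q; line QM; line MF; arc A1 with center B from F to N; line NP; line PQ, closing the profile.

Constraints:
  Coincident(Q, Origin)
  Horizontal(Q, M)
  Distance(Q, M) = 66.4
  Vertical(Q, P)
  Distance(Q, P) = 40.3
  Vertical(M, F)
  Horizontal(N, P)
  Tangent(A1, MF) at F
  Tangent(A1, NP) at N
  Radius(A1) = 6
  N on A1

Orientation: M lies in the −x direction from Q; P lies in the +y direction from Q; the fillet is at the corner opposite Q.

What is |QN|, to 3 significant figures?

72.6

Q is at the origin; QM is horizontal with |QM| = 66.4 and M on the −x side, so M = (-66.4, 0.00). QP is vertical with |QP| = 40.3 and P on the +y side, so P = (0.00, 40.3). The virtual corner opposite Q is at (-66.4, 40.3). The tangent condition forces BF to be normal to MF and tangency of A1 to NP means the radius BN is perpendicular to NP, with radius 6.0, so the center B sits 6.0 in from both sides at B = (-60.4, 34.3). That places the tangent points at F = (-66.4, 34.3) on MF and N = (-60.4, 40.3) on NP. Then |QN| = |N − Q| = 72.6.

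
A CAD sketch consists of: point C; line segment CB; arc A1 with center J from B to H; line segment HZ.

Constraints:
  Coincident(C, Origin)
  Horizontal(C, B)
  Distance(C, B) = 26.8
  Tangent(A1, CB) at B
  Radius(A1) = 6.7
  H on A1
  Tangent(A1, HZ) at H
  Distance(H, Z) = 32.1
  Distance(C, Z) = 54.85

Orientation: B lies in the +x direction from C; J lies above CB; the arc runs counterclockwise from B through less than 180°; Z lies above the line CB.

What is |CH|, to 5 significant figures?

33.668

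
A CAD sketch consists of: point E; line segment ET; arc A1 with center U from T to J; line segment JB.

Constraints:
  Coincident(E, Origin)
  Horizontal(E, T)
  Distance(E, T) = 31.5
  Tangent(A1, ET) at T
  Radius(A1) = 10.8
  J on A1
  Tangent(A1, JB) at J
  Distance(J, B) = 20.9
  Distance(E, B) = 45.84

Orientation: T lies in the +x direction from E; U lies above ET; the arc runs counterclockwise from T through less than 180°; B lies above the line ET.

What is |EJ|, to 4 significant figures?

43.95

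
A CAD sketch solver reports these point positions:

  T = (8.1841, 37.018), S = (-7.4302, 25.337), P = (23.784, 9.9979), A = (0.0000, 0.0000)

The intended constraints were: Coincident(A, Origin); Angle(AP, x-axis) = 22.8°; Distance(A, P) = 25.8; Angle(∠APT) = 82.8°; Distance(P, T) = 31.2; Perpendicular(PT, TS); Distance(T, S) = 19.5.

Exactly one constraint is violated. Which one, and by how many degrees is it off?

Perpendicular(PT, TS) — off by 6.80°.

A = (0.00, 0.00) ✓; AP at 22.80° ✓; |AP| = 25.80 ✓; ∠APT = 82.80° ✓; |PT| = 31.20 ✓; ∠(PT, TS) = 96.80° ✗; |TS| = 19.50 ✓.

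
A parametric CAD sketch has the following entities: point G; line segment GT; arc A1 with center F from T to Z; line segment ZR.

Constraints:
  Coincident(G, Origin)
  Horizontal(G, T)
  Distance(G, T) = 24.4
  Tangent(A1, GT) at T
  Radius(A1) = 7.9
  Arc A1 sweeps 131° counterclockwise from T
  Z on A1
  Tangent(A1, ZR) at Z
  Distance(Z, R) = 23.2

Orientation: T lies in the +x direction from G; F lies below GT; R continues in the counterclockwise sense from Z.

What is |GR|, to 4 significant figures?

45.48

G is at the origin; GT is horizontal with |GT| = 24.4 and T on the +x side, so T = (24.40, 0.000). The tangent condition forces FT to be normal to GT, so F = T + (0, -7.9) = (24.40, -7.900). On A1, T sits at bearing 90° from F; a 131° counterclockwise sweep puts Z at bearing 221°, so Z = F + 7.9·(cos 221°, sin 221°) = (18.44, -13.08). A1 meets ZR tangentially, so FZ is at right angles to ZR, so ZR runs along (−sin 221°, cos 221°); with |ZR| = 23.2, R = (33.66, -30.59). Then |GR| = |R − G| = 45.48.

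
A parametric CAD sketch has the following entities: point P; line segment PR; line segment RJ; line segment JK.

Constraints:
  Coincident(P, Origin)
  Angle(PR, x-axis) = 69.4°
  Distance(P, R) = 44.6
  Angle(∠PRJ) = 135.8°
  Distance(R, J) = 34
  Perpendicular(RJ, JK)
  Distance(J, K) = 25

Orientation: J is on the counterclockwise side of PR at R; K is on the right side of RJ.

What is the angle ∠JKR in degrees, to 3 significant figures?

53.7°

∠PRJ = 135.8°, so RJ runs at 69.4° + (180° − 135.8°) = 114° from the x-axis; with |RJ| = 34.0, J = R + 34.0·(cos 114°, sin 114°) = (2.08, 72.9). RJ ⟂ JK; with |JK| = 25.0 on the right of RJ, K = J + 25.0·(0.916, 0.400) = (25.0, 82.9). Then cos ∠JKR = KJ·KR / (|KJ||KR|), giving 53.7°.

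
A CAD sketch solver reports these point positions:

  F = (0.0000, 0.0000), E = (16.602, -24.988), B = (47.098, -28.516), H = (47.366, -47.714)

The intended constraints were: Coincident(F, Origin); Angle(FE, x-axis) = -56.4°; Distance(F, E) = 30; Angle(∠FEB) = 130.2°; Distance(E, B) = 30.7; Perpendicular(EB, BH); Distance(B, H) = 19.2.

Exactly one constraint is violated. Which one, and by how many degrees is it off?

Perpendicular(EB, BH) — off by 7.40°.

F = (0.00, 0.00) ✓; FE at -56.40° ✓; |FE| = 30.00 ✓; ∠FEB = 130.2° ✓; |EB| = 30.70 ✓; ∠(EB, BH) = 82.60° ✗; |BH| = 19.20 ✓.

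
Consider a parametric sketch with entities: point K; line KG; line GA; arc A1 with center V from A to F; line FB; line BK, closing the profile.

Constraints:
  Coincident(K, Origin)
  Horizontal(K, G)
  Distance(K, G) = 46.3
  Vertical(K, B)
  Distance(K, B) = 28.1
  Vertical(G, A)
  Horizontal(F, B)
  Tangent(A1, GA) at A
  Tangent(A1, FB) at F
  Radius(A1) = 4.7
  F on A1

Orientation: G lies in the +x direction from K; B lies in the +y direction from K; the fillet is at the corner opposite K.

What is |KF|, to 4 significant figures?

50.20

K is at the origin; K and G share the same y with |KG| = 46.3 and G on the +x side, so G = (46.30, 0.000). K and B share the same x with |KB| = 28.1 and B on the +y side, so B = (0.000, 28.10). The virtual corner opposite K is at (46.30, 28.10). A1 meets GA tangentially, so VA is at right angles to GA and A1 meets FB tangentially, so VF is at right angles to FB, with radius 4.7, so the center V sits 4.7 in from both sides at V = (41.60, 23.40). That places the tangent points at A = (46.30, 23.40) on GA and F = (41.60, 28.10) on FB. Then |KF| = |F − K| = 50.20.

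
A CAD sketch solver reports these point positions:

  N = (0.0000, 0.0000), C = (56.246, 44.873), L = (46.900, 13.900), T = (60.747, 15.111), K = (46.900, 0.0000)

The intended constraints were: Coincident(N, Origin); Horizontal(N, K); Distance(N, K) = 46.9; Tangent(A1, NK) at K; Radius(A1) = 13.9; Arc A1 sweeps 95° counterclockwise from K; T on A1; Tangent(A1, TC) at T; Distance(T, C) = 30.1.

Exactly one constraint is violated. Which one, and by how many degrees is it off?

Tangent(A1, TC) at T — off by 3.60°.

N = (0.00, 0.00) ✓; N.y = 0.00, K.y = 0.00 ✓; |NK| = 46.90 ✓; ∠(LK, KN) = 90.00° ✓; |LK| = 13.90 ✓; bearing(L→T) − bearing(L→K) = 95.00° ✓; |LT| = 13.90 ✓; ∠(LT, TC) = 86.40° ✗; |TC| = 30.10 ✓.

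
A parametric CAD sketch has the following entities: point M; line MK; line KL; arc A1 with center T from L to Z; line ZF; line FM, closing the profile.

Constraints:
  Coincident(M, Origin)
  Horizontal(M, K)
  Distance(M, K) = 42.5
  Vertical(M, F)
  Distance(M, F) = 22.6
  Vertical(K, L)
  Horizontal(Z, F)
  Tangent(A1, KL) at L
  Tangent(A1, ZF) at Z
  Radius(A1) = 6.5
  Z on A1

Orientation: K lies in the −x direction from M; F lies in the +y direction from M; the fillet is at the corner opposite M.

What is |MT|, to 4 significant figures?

39.44

M is at the origin; M and K share the same y with |MK| = 42.5 and K on the −x side, so K = (-42.50, 0.000). MF is vertical with |MF| = 22.6 and F on the +y side, so F = (0.000, 22.60). The virtual corner opposite M is at (-42.50, 22.60). Since A1 is tangent to KL there, TL ⟂ KL and A1 meets ZF tangentially, so TZ is at right angles to ZF, with radius 6.5, so the center T sits 6.5 in from both sides at T = (-36.00, 16.10). Then |MT| = |T − M| = 39.44.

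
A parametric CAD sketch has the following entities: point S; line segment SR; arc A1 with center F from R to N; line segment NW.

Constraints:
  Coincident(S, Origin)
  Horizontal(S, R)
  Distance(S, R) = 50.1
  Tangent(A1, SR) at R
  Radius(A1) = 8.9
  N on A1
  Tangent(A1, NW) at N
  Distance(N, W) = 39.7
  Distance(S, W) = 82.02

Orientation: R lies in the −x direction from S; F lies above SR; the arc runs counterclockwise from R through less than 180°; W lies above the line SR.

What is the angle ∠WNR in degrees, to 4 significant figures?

115.3°

S is at the origin; SR is horizontal with |SR| = 50.1 and R on the −x side, so R = (-50.10, 0.000). Since A1 is tangent to SR there, FR ⟂ SR, so F = R + (0, 8.9) = (-50.10, 8.900). Since FN ⟂ NW (tangency), |FW| = √(8.9² + 39.7²) = 40.69 regardless of where N sits on A1. So W lies on both circle(S, 82.02) and circle(F, 40.69); the above-SR intersection is W = (-68.43, 45.22). N is the foot of the tangent from W: N = (-43.22, 14.55).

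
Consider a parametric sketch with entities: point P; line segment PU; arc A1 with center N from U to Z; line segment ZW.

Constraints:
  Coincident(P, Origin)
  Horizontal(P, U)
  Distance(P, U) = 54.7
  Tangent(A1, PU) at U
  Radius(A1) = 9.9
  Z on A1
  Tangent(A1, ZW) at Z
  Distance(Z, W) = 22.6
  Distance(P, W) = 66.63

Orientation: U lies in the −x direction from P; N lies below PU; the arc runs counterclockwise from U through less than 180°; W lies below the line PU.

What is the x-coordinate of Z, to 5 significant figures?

-64.102

P is at the origin; P and U share the same y with |PU| = 54.7 and U on the −x side, so U = (-54.700, 0.0000). The tangent condition forces NU to be normal to PU, so N = U + (0, -9.9) = (-54.700, -9.9000). Since NZ ⟂ ZW (tangency), |NW| = √(9.9² + 22.6²) = 24.673 regardless of where Z sits on A1. So W lies on both circle(P, 66.63) and circle(N, 24.673); the below-PU intersection is W = (-57.025, -34.463). Z is the foot of the tangent from W: Z = (-64.102, -13.000).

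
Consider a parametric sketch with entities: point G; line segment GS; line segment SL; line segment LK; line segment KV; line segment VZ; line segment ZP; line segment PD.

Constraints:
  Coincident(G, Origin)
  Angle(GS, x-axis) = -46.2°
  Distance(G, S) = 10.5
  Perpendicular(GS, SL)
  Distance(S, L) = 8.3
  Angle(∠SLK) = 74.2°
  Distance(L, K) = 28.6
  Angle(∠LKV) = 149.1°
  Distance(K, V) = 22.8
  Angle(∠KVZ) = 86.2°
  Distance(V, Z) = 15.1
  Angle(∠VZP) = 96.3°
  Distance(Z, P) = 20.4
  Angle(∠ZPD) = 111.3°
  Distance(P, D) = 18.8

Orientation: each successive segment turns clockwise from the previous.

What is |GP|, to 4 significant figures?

13.12

G is at the origin; GS runs at -46.2° with length 10.5, so S = (7.268, -7.578). GS is perpendicular to SL, so SL runs at -136.2°; with |SL| = 8.3, L = (1.277, -13.32). ∠SLK = 74.2° gives LK at 118.0° from the x-axis; with |LK| = 28.6, K = (-12.15, 11.93). ∠LKV = 149.1° gives KV at 87.10° from the x-axis; with |KV| = 22.8, V = (-11.00, 34.70). ∠KVZ = 86.2° gives VZ at -6.700° from the x-axis; with |VZ| = 15.1, Z = (4.000, 32.94). ∠VZP = 96.3° gives ZP at -90.40° from the x-axis; with |ZP| = 20.4, P = (3.858, 12.54). Then |GP| = |P − G| = 13.12.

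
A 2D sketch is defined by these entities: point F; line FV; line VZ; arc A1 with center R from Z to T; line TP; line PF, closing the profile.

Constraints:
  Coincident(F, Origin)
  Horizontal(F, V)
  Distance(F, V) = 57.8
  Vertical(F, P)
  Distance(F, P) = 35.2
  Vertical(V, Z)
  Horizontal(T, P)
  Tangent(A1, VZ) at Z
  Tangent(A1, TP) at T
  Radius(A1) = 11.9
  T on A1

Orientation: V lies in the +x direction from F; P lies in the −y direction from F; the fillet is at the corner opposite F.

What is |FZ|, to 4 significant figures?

62.32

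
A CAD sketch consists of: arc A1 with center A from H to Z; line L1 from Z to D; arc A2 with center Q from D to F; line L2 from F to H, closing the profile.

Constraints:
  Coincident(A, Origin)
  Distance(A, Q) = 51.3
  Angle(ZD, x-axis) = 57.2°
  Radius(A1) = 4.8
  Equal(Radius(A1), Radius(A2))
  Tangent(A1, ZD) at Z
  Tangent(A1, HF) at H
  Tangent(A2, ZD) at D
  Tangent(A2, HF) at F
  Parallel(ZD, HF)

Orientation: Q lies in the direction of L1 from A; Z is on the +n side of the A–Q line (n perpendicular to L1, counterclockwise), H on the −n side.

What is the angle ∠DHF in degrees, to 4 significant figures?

10.60°

The slot axis is L1's direction at 57.2°, so u = (cos 57.2°, sin 57.2°) = (0.5417, 0.8406) and n = (−sin 57.2°, cos 57.2°) = (-0.8406, 0.5417). A is at the origin and Q lies 51.3 along u from A, so Q = 51.3·u = (27.79, 43.12). Tangency of A1 to both parallel lines with radius 4.8 puts Z and H at A ± 4.8·n: Z = (-4.035, 2.600), H = (4.035, -2.600). Equal radii place D and F the same way about Q: D = Q + 4.8·n = (23.75, 45.72), F = Q − 4.8·n = (31.82, 40.52). Then cos ∠DHF = HD·HF / (|HD||HF|), giving 10.60°.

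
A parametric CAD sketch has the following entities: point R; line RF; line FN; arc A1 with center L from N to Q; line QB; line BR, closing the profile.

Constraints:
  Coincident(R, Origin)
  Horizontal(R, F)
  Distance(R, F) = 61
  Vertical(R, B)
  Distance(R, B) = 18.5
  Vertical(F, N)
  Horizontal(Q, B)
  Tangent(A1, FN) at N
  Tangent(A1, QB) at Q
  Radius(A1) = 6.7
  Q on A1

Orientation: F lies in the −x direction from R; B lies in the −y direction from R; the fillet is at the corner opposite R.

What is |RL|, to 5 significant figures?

55.567

RB is vertical with |RB| = 18.5 and B on the −y side, so B = (0.0000, -18.500). The virtual corner opposite R is at (-61.000, -18.500). Tangency of A1 to FN means the radius LN is perpendicular to FN and since A1 is tangent to QB there, LQ ⟂ QB, with radius 6.7, so the center L sits 6.7 in from both sides at L = (-54.300, -11.800). Then |RL| = |L − R| = 55.567.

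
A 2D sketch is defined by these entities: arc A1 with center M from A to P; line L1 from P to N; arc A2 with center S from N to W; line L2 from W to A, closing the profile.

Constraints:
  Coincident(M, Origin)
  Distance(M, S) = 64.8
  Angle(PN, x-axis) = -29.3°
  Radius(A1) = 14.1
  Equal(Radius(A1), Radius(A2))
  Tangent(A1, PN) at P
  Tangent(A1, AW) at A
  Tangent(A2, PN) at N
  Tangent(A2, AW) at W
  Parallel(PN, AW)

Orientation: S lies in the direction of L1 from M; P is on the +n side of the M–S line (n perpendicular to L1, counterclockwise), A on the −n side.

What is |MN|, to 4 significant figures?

66.32

The slot axis is L1's direction at -29.3°, so u = (cos -29.3°, sin -29.3°) = (0.8721, -0.4894) and n = (−sin -29.3°, cos -29.3°) = (0.4894, 0.8721). M is at the origin and S lies 64.8 along u from M, so S = 64.8·u = (56.51, -31.71). Tangency of A1 to both parallel lines with radius 14.1 puts P and A at M ± 14.1·n: P = (6.900, 12.30), A = (-6.900, -12.30). Equal radii place N and W the same way about S: N = S + 14.1·n = (63.41, -19.42), W = S − 14.1·n = (49.61, -44.01). Then |MN| = |N − M| = 66.32.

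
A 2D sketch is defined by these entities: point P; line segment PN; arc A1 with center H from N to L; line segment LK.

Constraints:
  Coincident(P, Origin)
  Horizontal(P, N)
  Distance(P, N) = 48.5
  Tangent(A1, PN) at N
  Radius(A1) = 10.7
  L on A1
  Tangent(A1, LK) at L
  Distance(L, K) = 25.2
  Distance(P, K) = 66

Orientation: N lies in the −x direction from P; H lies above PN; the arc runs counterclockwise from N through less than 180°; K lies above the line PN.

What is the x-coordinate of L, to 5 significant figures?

-39.772

P is at the origin; P and N share the same y with |PN| = 48.5 and N on the −x side, so N = (-48.500, 0.0000). A1 meets PN tangentially, so HN is at right angles to PN, so H = N + (0, 10.7) = (-48.500, 10.700). Since HL ⟂ LK (tangency), |HK| = √(10.7² + 25.2²) = 27.378 regardless of where L sits on A1. So K lies on both circle(P, 66.0) and circle(H, 27.378); the above-PN intersection is K = (-54.349, 37.445). L is the foot of the tangent from K: L = (-39.772, 16.890).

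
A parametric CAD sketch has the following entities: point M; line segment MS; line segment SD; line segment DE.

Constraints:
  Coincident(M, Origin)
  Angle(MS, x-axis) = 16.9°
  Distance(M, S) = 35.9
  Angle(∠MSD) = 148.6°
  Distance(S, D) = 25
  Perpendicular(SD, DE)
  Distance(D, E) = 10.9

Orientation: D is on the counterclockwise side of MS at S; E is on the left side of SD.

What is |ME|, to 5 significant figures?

56.187

∠MSD = 148.6°, so SD runs at 16.9° + (180° − 148.6°) = 48.300° from the x-axis; with |SD| = 25.0, D = S + 25.0·(cos 48.300°, sin 48.300°) = (50.980, 29.102). The perpendicularity gives DE at right angles to SD; with |DE| = 10.9 on the left of SD, E = D + 10.9·(-0.74664, 0.66523) = (42.842, 36.353). Then |ME| = |E − M| = 56.187.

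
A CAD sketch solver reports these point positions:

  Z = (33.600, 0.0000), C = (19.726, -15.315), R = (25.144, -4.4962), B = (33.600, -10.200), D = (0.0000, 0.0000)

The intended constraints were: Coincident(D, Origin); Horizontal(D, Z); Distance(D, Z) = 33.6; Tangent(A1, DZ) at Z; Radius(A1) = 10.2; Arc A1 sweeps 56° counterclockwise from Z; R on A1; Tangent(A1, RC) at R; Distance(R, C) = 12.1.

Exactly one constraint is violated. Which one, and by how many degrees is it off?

Tangent(A1, RC) at R — off by 7.40°.

D = (0.00, 0.00) ✓; D.y = 0.00, Z.y = 0.00 ✓; |DZ| = 33.60 ✓; ∠(BZ, ZD) = 90.00° ✓; |BZ| = 10.20 ✓; bearing(B→R) − bearing(B→Z) = 56.00° ✓; |BR| = 10.20 ✓; ∠(BR, RC) = 82.60° ✗; |RC| = 12.10 ✓.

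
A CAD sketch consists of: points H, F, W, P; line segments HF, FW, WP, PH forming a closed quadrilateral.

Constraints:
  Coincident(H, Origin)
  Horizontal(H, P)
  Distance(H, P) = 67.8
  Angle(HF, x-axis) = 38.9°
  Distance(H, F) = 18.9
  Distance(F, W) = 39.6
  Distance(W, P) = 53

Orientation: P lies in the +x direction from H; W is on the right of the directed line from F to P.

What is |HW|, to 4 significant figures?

34.97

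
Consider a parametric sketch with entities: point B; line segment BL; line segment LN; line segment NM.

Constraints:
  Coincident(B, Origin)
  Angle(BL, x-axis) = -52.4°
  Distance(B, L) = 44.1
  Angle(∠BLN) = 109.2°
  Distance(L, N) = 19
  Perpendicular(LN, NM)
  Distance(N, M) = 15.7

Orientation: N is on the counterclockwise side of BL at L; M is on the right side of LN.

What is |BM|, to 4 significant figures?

66.42

∠BLN = 109.2°, so LN runs at -52.4° + (180° − 109.2°) = 18.40° from the x-axis; with |LN| = 19.0, N = L + 19.0·(cos 18.40°, sin 18.40°) = (44.94, -28.94). The perpendicularity gives NM at right angles to LN; with |NM| = 15.7 on the right of LN, M = N + 15.7·(0.3156, -0.9489) = (49.89, -43.84). Then |BM| = |M − B| = 66.42.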